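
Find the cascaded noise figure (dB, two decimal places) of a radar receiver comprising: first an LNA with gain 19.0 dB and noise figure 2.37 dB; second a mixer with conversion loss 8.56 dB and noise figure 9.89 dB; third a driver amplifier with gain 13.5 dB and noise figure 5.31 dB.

Convert to linear (a loss of L dB is a gain of −L dB): F_i = 10^(NF_i/10), G_i = 10^(G_i,dB/10)
  Stage 1: F_1 = 10^(2.37/10) = 1.726, G_1 = 10^(19.0/10) = 79.43
  Stage 2: F_2 = 10^(9.89/10) = 9.750, G_2 = 10^(−8.56/10) = 0.1393
  Stage 3: F_3 = 10^(5.31/10) = 3.396, G_3 = 10^(13.5/10) = 22.39
Friis cascade:
  F = 1.726 + (9.750 − 1)/79.43 + (3.396 − 1)/11.07 = 2.053
NF = 10 log₁₀(2.053) = 3.12 dB

3.12 dB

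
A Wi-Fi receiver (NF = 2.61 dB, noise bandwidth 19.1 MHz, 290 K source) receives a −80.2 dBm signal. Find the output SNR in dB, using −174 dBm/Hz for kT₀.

18.4 dB

Noise floor: N = −174 + 10 log₁₀(B) + NF
10 log₁₀(1.91×10⁷) = 72.81 dB
N = −174 + 72.81 + 2.61 = −98.58 dBm
SNR = P_sig − N = −80.2 − (−98.58) = 18.38 dB → 18.4 dB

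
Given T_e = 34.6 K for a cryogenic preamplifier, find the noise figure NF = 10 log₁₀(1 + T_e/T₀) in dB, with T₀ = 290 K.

F = 1 + T_e/T₀ = 1 + 34.6/290 = 1.11931
NF = 10 log₁₀(1.11931) = 0.490 dB

0.490 dB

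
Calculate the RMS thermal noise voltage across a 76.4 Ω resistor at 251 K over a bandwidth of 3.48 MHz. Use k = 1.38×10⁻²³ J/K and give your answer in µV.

1.92 µV

V_n = √(4kTRB)
4kTRB = 4 × 1.38×10⁻²³ × 251 × 7.64×10¹ × 3.48×10⁶ = 3.68×10⁻¹² V²
V_n = √(3.68×10⁻¹²) = 1.92×10⁻⁶ V = 1.92 µV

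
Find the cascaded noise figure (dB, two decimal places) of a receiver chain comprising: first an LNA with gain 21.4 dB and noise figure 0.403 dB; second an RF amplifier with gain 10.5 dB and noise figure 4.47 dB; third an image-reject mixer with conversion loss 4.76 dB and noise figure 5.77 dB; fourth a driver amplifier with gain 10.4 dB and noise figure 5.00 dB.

0.48 dB

Convert to linear (a loss of L dB is a gain of −L dB): F_i = 10^(NF_i/10), G_i = 10^(G_i,dB/10)
  Stage 1: F_1 = 10^(0.403/10) = 1.097, G_1 = 10^(21.4/10) = 138.0
  Stage 2: F_2 = 10^(4.47/10) = 2.799, G_2 = 10^(10.5/10) = 11.22
  Stage 3: F_3 = 10^(5.77/10) = 3.776, G_3 = 10^(−4.76/10) = 0.3342
  Stage 4: F_4 = 10^(5.00/10) = 3.162, G_4 = 10^(10.4/10) = 10.96
Friis cascade:
  F = 1.097 + (2.799 − 1)/138.0 + (3.776 − 1)/1549 + (3.162 − 1)/517.6 = 1.116
NF = 10 log₁₀(1.116) = 0.48 dB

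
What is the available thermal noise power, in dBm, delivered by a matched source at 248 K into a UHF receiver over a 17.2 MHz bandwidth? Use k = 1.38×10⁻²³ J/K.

−102.3 dBm

P_n = kTB = 1.38×10⁻²³ × 248 × 1.72×10⁷ = 5.89×10⁻¹⁴ W
In dBm: 10 log₁₀(5.89×10⁻¹⁴ / 10⁻³) = −102.3 dBm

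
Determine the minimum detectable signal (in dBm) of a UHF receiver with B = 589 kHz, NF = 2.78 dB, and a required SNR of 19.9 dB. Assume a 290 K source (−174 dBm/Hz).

Sensitivity = −174 + 10 log₁₀(B) + NF + SNR_min
= −174 + 57.7 + 2.78 + 19.9
= −93.62 dBm → −93.6 dBm

−93.6 dBm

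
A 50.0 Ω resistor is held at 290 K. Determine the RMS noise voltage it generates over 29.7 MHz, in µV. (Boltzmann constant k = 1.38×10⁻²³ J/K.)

V_n = √(4kTRB)
4kTRB = 4 × 1.38×10⁻²³ × 290 × 5.00×10¹ × 2.97×10⁷ = 2.38×10⁻¹¹ V²
V_n = √(2.38×10⁻¹¹) = 4.88×10⁻⁶ V = 4.88 µV

4.88 µV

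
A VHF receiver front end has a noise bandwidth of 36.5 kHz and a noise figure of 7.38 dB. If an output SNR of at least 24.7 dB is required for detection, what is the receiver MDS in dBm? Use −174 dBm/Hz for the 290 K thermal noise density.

Sensitivity = −174 + 10 log₁₀(B) + NF + SNR_min
= −174 + 45.62 + 7.38 + 24.7
= −96.30 dBm → −96.3 dBm

−96.3 dBm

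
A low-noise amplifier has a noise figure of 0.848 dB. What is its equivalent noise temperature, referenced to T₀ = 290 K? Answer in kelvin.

F = 10^(0.848/10) = 1.21563
T_e = (F − 1)·T₀ = (1.21563 − 1) × 290 = 62.5 K

62.5 K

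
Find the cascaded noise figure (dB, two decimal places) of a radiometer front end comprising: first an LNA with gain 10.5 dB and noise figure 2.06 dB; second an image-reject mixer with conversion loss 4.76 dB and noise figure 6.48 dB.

Convert to linear (a loss of L dB is a gain of −L dB): F_i = 10^(NF_i/10), G_i = 10^(G_i,dB/10)
  Stage 1: F_1 = 10^(2.06/10) = 1.607, G_1 = 10^(10.5/10) = 11.22
  Stage 2: F_2 = 10^(6.48/10) = 4.446, G_2 = 10^(−4.76/10) = 0.3342
Friis cascade:
  F = 1.607 + (4.446 − 1)/11.22 = 1.914
NF = 10 log₁₀(1.914) = 2.82 dB

2.82 dB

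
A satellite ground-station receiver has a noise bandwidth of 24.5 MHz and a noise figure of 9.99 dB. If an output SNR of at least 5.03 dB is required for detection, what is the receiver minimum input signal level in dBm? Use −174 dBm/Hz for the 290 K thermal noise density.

Sensitivity = −174 + 10 log₁₀(B) + NF + SNR_min
= −174 + 73.89 + 9.99 + 5.03
= −85.09 dBm → −85.1 dBm

−85.1 dBm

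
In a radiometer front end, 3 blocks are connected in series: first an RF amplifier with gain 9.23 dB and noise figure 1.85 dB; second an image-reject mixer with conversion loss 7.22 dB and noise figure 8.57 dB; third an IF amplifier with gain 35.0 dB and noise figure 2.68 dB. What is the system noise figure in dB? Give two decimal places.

Convert to linear (a loss of L dB is a gain of −L dB): F_i = 10^(NF_i/10), G_i = 10^(G_i,dB/10)
  Stage 1: F_1 = 10^(1.85/10) = 1.531, G_1 = 10^(9.23/10) = 8.375
  Stage 2: F_2 = 10^(8.57/10) = 7.194, G_2 = 10^(−7.22/10) = 0.1897
  Stage 3: F_3 = 10^(2.68/10) = 1.854, G_3 = 10^(35.0/10) = 3162
Friis cascade:
  F = 1.531 + (7.194 − 1)/8.375 + (1.854 − 1)/1.589 = 2.808
NF = 10 log₁₀(2.808) = 4.48 dB

4.48 dB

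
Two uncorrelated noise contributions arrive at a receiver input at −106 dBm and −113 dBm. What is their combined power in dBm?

−105.2 dBm

Convert to linear, add, convert back:
P₁ = 2.51×10⁻¹⁴ W, P₂ = 5.01×10⁻¹⁵ W
P_tot = 3.01×10⁻¹⁴ W → 10 log₁₀(P_tot / 10⁻³) = −105.2 dBm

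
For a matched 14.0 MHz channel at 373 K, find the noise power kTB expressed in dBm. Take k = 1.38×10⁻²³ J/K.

P_n = kTB = 1.38×10⁻²³ × 373 × 1.40×10⁷ = 7.21×10⁻¹⁴ W
In dBm: 10 log₁₀(7.21×10⁻¹⁴ / 10⁻³) = −101.4 dBm

−101.4 dBm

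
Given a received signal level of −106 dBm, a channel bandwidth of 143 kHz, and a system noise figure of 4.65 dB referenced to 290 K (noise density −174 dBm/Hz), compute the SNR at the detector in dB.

11.8 dB

Noise floor: N = −174 + 10 log₁₀(B) + NF
10 log₁₀(1.43×10⁵) = 51.55 dB
N = −174 + 51.55 + 4.65 = −117.80 dBm
SNR = P_sig − N = −106 − (−117.80) = 11.80 dB → 11.8 dB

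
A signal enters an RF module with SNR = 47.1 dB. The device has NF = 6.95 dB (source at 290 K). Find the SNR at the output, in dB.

By definition F = SNR_in/SNR_out, so in dB: SNR_out = SNR_in − NF
SNR_out = 47.1 − 6.95 = 40.15 dB

40.15 dB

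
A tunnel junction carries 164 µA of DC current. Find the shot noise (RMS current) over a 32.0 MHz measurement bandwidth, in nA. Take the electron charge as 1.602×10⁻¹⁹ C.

41.0 nA

I_n = √(2qI·B)
2qI·B = 2 × 1.602×10⁻¹⁹ × 1.64×10⁻⁴ × 3.20×10⁷ = 1.68×10⁻¹⁵ A²
I_n = √(1.68×10⁻¹⁵) = 4.10×10⁻⁸ A = 41.0 nA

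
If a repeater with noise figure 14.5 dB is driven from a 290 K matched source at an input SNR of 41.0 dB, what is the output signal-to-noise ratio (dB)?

26.5 dB

By definition F = SNR_in/SNR_out, so in dB: SNR_out = SNR_in − NF
SNR_out = 41.0 − 14.5 = 26.5 dB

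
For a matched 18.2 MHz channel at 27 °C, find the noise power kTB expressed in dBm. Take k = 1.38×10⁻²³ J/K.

T = 27 °C + 273.15 = 300.15 K
P_n = kTB = 1.38×10⁻²³ × 300.15 × 1.82×10⁷ = 7.54×10⁻¹⁴ W
In dBm: 10 log₁₀(7.54×10⁻¹⁴ / 10⁻³) = −101.2 dBm

−101.2 dBm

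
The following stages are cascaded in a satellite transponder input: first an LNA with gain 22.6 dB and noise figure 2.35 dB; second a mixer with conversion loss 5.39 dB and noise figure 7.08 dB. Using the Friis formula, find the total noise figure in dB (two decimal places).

Convert to linear (a loss of L dB is a gain of −L dB): F_i = 10^(NF_i/10), G_i = 10^(G_i,dB/10)
  Stage 1: F_1 = 10^(2.35/10) = 1.718, G_1 = 10^(22.6/10) = 182.0
  Stage 2: F_2 = 10^(7.08/10) = 5.105, G_2 = 10^(−5.39/10) = 0.2891
Friis cascade:
  F = 1.718 + (5.105 − 1)/182.0 = 1.740
NF = 10 log₁₀(1.740) = 2.41 dB

2.41 dB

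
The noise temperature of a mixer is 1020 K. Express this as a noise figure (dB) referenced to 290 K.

6.55 dB

F = 1 + T_e/T₀ = 1 + 1020/290 = 4.51724
NF = 10 log₁₀(4.51724) = 6.55 dB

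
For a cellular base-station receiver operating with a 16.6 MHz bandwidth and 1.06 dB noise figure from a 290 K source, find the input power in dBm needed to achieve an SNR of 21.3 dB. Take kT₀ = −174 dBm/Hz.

Sensitivity = −174 + 10 log₁₀(B) + NF + SNR_min
= −174 + 72.2 + 1.06 + 21.3
= −79.44 dBm → −79.4 dBm

−79.4 dBm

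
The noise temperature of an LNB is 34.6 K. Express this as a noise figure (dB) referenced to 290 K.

F = 1 + T_e/T₀ = 1 + 34.6/290 = 1.11931
NF = 10 log₁₀(1.11931) = 0.490 dB

0.490 dB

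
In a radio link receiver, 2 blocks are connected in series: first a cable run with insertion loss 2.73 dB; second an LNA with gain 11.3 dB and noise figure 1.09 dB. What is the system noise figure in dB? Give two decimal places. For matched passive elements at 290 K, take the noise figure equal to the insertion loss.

3.82 dB

Convert to linear (a loss of L dB is a gain of −L dB): F_i = 10^(NF_i/10), G_i = 10^(G_i,dB/10)
  Stage 1: F_1 = 10^(2.73/10) = 1.875, G_1 = 10^(−2.73/10) = 0.5333
  Stage 2: F_2 = 10^(1.09/10) = 1.285, G_2 = 10^(11.3/10) = 13.49
Friis cascade:
  F = 1.875 + (1.285 − 1)/0.5333 = 2.410
NF = 10 log₁₀(2.410) = 3.82 dB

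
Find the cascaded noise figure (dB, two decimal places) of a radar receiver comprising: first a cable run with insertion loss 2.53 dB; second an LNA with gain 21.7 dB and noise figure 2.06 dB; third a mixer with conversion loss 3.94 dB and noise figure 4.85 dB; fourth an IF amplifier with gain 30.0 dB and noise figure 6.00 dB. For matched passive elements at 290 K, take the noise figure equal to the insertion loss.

Convert to linear (a loss of L dB is a gain of −L dB): F_i = 10^(NF_i/10), G_i = 10^(G_i,dB/10)
  Stage 1: F_1 = 10^(2.53/10) = 1.791, G_1 = 10^(−2.53/10) = 0.5585
  Stage 2: F_2 = 10^(2.06/10) = 1.607, G_2 = 10^(21.7/10) = 147.9
  Stage 3: F_3 = 10^(4.85/10) = 3.055, G_3 = 10^(−3.94/10) = 0.4036
  Stage 4: F_4 = 10^(6.00/10) = 3.981, G_4 = 10^(30.0/10) = 1000
Friis cascade:
  F = 1.791 + (1.607 − 1)/0.5585 + (3.055 − 1)/82.60 + (3.981 − 1)/33.34 = 2.992
NF = 10 log₁₀(2.992) = 4.76 dB

4.76 dB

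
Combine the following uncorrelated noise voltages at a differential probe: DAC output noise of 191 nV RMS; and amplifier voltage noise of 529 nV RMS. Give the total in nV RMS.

562 nV

Uncorrelated sources add in power (mean-square): V_tot = √(ΣV_i²)
V_tot = √[(1.91×10⁻⁷)² + (5.29×10⁻⁷)²] = 5.62×10⁻⁷ V = 562 nV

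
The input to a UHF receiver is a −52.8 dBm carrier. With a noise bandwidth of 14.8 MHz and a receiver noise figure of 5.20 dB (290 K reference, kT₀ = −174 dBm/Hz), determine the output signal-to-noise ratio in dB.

Noise floor: N = −174 + 10 log₁₀(B) + NF
10 log₁₀(1.48×10⁷) = 71.7 dB
N = −174 + 71.7 + 5.20 = −97.10 dBm
SNR = P_sig − N = −52.8 − (−97.10) = 44.30 dB → 44.3 dB

44.3 dB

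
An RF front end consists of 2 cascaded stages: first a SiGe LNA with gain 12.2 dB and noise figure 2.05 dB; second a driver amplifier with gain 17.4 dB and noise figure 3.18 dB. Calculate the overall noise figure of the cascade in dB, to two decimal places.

2.22 dB

Convert to linear (a loss of L dB is a gain of −L dB): F_i = 10^(NF_i/10), G_i = 10^(G_i,dB/10)
  Stage 1: F_1 = 10^(2.05/10) = 1.603, G_1 = 10^(12.2/10) = 16.60
  Stage 2: F_2 = 10^(3.18/10) = 2.080, G_2 = 10^(17.4/10) = 54.95
Friis cascade:
  F = 1.603 + (2.080 − 1)/16.60 = 1.668
NF = 10 log₁₀(1.668) = 2.22 dB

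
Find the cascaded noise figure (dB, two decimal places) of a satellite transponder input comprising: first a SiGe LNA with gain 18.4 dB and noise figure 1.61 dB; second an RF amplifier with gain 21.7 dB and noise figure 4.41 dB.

Convert to linear (a loss of L dB is a gain of −L dB): F_i = 10^(NF_i/10), G_i = 10^(G_i,dB/10)
  Stage 1: F_1 = 10^(1.61/10) = 1.449, G_1 = 10^(18.4/10) = 69.18
  Stage 2: F_2 = 10^(4.41/10) = 2.761, G_2 = 10^(21.7/10) = 147.9
Friis cascade:
  F = 1.449 + (2.761 − 1)/69.18 = 1.474
NF = 10 log₁₀(1.474) = 1.69 dB

1.69 dB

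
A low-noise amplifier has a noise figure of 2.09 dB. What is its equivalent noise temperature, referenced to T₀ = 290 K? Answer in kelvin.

F = 10^(2.09/10) = 1.61808
T_e = (F − 1)·T₀ = (1.61808 − 1) × 290 = 179 K

179 K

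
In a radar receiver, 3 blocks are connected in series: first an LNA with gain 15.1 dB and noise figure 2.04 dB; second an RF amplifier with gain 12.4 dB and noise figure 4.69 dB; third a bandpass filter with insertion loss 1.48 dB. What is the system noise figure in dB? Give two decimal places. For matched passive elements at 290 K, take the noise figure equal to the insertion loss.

Convert to linear (a loss of L dB is a gain of −L dB): F_i = 10^(NF_i/10), G_i = 10^(G_i,dB/10)
  Stage 1: F_1 = 10^(2.04/10) = 1.600, G_1 = 10^(15.1/10) = 32.36
  Stage 2: F_2 = 10^(4.69/10) = 2.944, G_2 = 10^(12.4/10) = 17.38
  Stage 3: F_3 = 10^(1.48/10) = 1.406, G_3 = 10^(−1.48/10) = 0.7112
Friis cascade:
  F = 1.600 + (2.944 − 1)/32.36 + (1.406 − 1)/562.3 = 1.660
NF = 10 log₁₀(1.660) = 2.20 dB

2.20 dB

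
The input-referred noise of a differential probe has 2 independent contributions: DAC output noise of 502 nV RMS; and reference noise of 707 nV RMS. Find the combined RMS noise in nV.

867 nV

Uncorrelated sources add in power (mean-square): V_tot = √(ΣV_i²)
V_tot = √[(5.02×10⁻⁷)² + (7.07×10⁻⁷)²] = 8.67×10⁻⁷ V = 867 nV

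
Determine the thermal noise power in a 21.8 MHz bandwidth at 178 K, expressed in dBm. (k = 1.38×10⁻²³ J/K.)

−102.7 dBm

P_n = kTB = 1.38×10⁻²³ × 178 × 2.18×10⁷ = 5.35×10⁻¹⁴ W
In dBm: 10 log₁₀(5.35×10⁻¹⁴ / 10⁻³) = −102.7 dBm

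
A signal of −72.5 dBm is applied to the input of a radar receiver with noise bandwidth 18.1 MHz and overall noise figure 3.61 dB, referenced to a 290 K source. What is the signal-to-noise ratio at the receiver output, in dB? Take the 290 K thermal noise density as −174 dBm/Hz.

Noise floor: N = −174 + 10 log₁₀(B) + NF
10 log₁₀(1.81×10⁷) = 72.58 dB
N = −174 + 72.58 + 3.61 = −97.81 dBm
SNR = P_sig − N = −72.5 − (−97.81) = 25.31 dB → 25.3 dB

25.3 dB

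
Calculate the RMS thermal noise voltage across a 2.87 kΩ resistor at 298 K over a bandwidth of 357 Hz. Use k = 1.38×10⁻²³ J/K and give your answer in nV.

V_n = √(4kTRB)
4kTRB = 4 × 1.38×10⁻²³ × 298 × 2.87×10³ × 3.57×10² = 1.69×10⁻¹⁴ V²
V_n = √(1.69×10⁻¹⁴) = 1.30×10⁻⁷ V = 130 nV

130 nV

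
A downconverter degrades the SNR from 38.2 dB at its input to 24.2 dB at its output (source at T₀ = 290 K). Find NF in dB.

14.0 dB

NF (dB) = SNR_in(dB) − SNR_out(dB) when the source is at T₀
NF = 38.2 − 24.2 = 14.0 dB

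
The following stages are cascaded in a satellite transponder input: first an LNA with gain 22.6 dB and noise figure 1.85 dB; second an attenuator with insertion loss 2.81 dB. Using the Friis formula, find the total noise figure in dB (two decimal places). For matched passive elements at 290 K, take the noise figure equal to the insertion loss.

1.86 dB

Convert to linear (a loss of L dB is a gain of −L dB): F_i = 10^(NF_i/10), G_i = 10^(G_i,dB/10)
  Stage 1: F_1 = 10^(1.85/10) = 1.531, G_1 = 10^(22.6/10) = 182.0
  Stage 2: F_2 = 10^(2.81/10) = 1.910, G_2 = 10^(−2.81/10) = 0.5236
Friis cascade:
  F = 1.531 + (1.910 − 1)/182.0 = 1.536
NF = 10 log₁₀(1.536) = 1.86 dB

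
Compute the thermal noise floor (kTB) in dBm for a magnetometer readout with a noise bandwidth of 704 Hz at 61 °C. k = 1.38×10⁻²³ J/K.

T = 61 °C + 273.15 = 334.15 K
P_n = kTB = 1.38×10⁻²³ × 334.15 × 7.04×10² = 3.25×10⁻¹⁸ W
In dBm: 10 log₁₀(3.25×10⁻¹⁸ / 10⁻³) = −144.9 dBm

−144.9 dBm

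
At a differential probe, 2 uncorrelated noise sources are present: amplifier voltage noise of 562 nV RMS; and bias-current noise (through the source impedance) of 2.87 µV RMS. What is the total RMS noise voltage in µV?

2.92 µV

Uncorrelated sources add in power (mean-square): V_tot = √(ΣV_i²)
V_tot = √[(5.62×10⁻⁷)² + (2.87×10⁻⁶)²] = 2.92×10⁻⁶ V = 2.92 µV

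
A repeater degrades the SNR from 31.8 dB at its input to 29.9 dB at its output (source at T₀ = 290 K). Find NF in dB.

1.9 dB

NF (dB) = SNR_in(dB) − SNR_out(dB) when the source is at T₀
NF = 31.8 − 29.9 = 1.9 dB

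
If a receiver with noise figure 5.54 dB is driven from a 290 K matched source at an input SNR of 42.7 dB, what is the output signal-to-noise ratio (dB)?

37.16 dB

By definition F = SNR_in/SNR_out, so in dB: SNR_out = SNR_in − NF
SNR_out = 42.7 − 5.54 = 37.16 dB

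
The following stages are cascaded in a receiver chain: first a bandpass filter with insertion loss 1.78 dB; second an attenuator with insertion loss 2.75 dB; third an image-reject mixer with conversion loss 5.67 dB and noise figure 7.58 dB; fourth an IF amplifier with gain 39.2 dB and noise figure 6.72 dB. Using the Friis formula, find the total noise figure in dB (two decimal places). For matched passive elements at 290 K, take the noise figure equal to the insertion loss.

17.40 dB

Convert to linear (a loss of L dB is a gain of −L dB): F_i = 10^(NF_i/10), G_i = 10^(G_i,dB/10)
  Stage 1: F_1 = 10^(1.78/10) = 1.507, G_1 = 10^(−1.78/10) = 0.6637
  Stage 2: F_2 = 10^(2.75/10) = 1.884, G_2 = 10^(−2.75/10) = 0.5309
  Stage 3: F_3 = 10^(7.58/10) = 5.728, G_3 = 10^(−5.67/10) = 0.2710
  Stage 4: F_4 = 10^(6.72/10) = 4.699, G_4 = 10^(39.2/10) = 8318
Friis cascade:
  F = 1.507 + (1.884 − 1)/0.6637 + (5.728 − 1)/0.3524 + (4.699 − 1)/0.09550 = 54.99
NF = 10 log₁₀(54.99) = 17.40 dB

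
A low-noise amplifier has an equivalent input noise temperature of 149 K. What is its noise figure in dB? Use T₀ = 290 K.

1.80 dB

F = 1 + T_e/T₀ = 1 + 149/290 = 1.51379
NF = 10 log₁₀(1.51379) = 1.80 dB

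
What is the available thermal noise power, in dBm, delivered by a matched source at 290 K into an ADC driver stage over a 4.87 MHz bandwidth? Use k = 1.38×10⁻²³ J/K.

−107.1 dBm

P_n = kTB = 1.38×10⁻²³ × 290 × 4.87×10⁶ = 1.95×10⁻¹⁴ W
In dBm: 10 log₁₀(1.95×10⁻¹⁴ / 10⁻³) = −107.1 dBm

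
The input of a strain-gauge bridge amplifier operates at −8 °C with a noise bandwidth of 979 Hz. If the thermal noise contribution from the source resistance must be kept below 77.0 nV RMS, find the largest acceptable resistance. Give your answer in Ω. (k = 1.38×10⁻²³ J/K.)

414 Ω

T = −8 °C + 273.15 = 265.15 K
Johnson–Nyquist: V_n = √(4kTRB) ⇒ R = V_n² / (4kTB)
4kTB = 4 × 1.38×10⁻²³ × 265.15 × 9.79×10² = 1.43×10⁻¹⁷
R = (7.70×10⁻⁸)² / 1.43×10⁻¹⁷ = 4.14×10² Ω = 414 Ω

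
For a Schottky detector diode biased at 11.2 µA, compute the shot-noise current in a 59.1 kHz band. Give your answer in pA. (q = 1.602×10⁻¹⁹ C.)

461 pA

I_n = √(2qI·B)
2qI·B = 2 × 1.602×10⁻¹⁹ × 1.12×10⁻⁵ × 5.91×10⁴ = 2.12×10⁻¹⁹ A²
I_n = √(2.12×10⁻¹⁹) = 4.61×10⁻¹⁰ A = 461 pA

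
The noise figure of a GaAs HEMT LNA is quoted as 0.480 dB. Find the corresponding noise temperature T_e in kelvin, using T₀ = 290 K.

33.9 K

F = 10^(0.480/10) = 1.11686
T_e = (F − 1)·T₀ = (1.11686 − 1) × 290 = 33.9 K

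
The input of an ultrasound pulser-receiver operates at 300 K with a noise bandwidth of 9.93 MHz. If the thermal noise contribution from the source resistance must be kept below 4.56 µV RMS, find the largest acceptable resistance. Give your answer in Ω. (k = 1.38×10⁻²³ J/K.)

126 Ω

Johnson–Nyquist: V_n = √(4kTRB) ⇒ R = V_n² / (4kTB)
4kTB = 4 × 1.38×10⁻²³ × 300 × 9.93×10⁶ = 1.64×10⁻¹³
R = (4.56×10⁻⁶)² / 1.64×10⁻¹³ = 1.26×10² Ω = 126 Ω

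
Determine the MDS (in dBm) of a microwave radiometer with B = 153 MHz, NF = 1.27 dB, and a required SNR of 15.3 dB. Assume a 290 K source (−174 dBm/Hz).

Sensitivity = −174 + 10 log₁₀(B) + NF + SNR_min
= −174 + 81.85 + 1.27 + 15.3
= −75.58 dBm → −75.6 dBm

−75.6 dBm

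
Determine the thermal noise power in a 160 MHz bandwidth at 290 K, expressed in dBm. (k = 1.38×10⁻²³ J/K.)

−91.9 dBm

P_n = kTB = 1.38×10⁻²³ × 290 × 1.60×10⁸ = 6.40×10⁻¹³ W
In dBm: 10 log₁₀(6.40×10⁻¹³ / 10⁻³) = −91.9 dBm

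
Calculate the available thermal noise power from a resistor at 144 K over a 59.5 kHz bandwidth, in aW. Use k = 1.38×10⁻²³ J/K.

118 aW

P_n = kTB = 1.38×10⁻²³ × 144 × 5.95×10⁴ = 1.18×10⁻¹⁶ W = 118 aW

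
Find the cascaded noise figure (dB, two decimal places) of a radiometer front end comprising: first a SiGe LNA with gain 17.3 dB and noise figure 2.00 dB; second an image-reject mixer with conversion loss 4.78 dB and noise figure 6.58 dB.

2.18 dB

Convert to linear (a loss of L dB is a gain of −L dB): F_i = 10^(NF_i/10), G_i = 10^(G_i,dB/10)
  Stage 1: F_1 = 10^(2.00/10) = 1.585, G_1 = 10^(17.3/10) = 53.70
  Stage 2: F_2 = 10^(6.58/10) = 4.550, G_2 = 10^(−4.78/10) = 0.3327
Friis cascade:
  F = 1.585 + (4.550 − 1)/53.70 = 1.651
NF = 10 log₁₀(1.651) = 2.18 dB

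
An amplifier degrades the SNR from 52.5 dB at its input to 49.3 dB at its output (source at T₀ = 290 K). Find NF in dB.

3.2 dB

NF (dB) = SNR_in(dB) − SNR_out(dB) when the source is at T₀
NF = 52.5 − 49.3 = 3.2 dB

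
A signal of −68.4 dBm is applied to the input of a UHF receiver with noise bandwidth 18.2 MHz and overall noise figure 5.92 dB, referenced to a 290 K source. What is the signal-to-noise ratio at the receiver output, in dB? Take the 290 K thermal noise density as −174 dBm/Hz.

27.1 dB

Noise floor: N = −174 + 10 log₁₀(B) + NF
10 log₁₀(1.82×10⁷) = 72.6 dB
N = −174 + 72.6 + 5.92 = −95.48 dBm
SNR = P_sig − N = −68.4 − (−95.48) = 27.08 dB → 27.1 dB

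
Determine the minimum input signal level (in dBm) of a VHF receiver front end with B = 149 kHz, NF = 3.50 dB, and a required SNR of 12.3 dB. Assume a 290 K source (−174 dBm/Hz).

−106.5 dBm

Sensitivity = −174 + 10 log₁₀(B) + NF + SNR_min
= −174 + 51.73 + 3.50 + 12.3
= −106.47 dBm → −106.5 dBm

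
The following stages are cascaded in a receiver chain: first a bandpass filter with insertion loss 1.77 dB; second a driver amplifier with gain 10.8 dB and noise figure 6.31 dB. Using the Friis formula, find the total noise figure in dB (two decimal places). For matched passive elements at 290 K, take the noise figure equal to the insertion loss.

8.08 dB

Convert to linear (a loss of L dB is a gain of −L dB): F_i = 10^(NF_i/10), G_i = 10^(G_i,dB/10)
  Stage 1: F_1 = 10^(1.77/10) = 1.503, G_1 = 10^(−1.77/10) = 0.6653
  Stage 2: F_2 = 10^(6.31/10) = 4.276, G_2 = 10^(10.8/10) = 12.02
Friis cascade:
  F = 1.503 + (4.276 − 1)/0.6653 = 6.427
NF = 10 log₁₀(6.427) = 8.08 dB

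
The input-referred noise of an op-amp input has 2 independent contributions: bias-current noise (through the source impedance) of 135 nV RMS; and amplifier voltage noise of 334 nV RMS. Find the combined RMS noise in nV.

Uncorrelated sources add in power (mean-square): V_tot = √(ΣV_i²)
V_tot = √[(1.35×10⁻⁷)² + (3.34×10⁻⁷)²] = 3.60×10⁻⁷ V = 360 nV

360 nV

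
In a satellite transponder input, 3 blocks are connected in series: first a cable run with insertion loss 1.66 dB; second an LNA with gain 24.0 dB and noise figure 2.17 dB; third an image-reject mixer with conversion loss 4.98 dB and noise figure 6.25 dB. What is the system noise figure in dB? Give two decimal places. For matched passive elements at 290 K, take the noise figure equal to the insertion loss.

Convert to linear (a loss of L dB is a gain of −L dB): F_i = 10^(NF_i/10), G_i = 10^(G_i,dB/10)
  Stage 1: F_1 = 10^(1.66/10) = 1.466, G_1 = 10^(−1.66/10) = 0.6823
  Stage 2: F_2 = 10^(2.17/10) = 1.648, G_2 = 10^(24.0/10) = 251.2
  Stage 3: F_3 = 10^(6.25/10) = 4.217, G_3 = 10^(−4.98/10) = 0.3177
Friis cascade:
  F = 1.466 + (1.648 − 1)/0.6823 + (4.217 − 1)/171.4 = 2.434
NF = 10 log₁₀(2.434) = 3.86 dB

3.86 dB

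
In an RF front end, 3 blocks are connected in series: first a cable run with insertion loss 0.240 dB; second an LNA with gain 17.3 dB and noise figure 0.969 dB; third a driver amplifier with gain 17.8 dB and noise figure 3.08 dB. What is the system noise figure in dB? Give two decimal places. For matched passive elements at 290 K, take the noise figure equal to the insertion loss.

1.28 dB

Convert to linear (a loss of L dB is a gain of −L dB): F_i = 10^(NF_i/10), G_i = 10^(G_i,dB/10)
  Stage 1: F_1 = 10^(0.240/10) = 1.057, G_1 = 10^(−0.240/10) = 0.9462
  Stage 2: F_2 = 10^(0.969/10) = 1.250, G_2 = 10^(17.3/10) = 53.70
  Stage 3: F_3 = 10^(3.08/10) = 2.032, G_3 = 10^(17.8/10) = 60.26
Friis cascade:
  F = 1.057 + (1.250 − 1)/0.9462 + (2.032 − 1)/50.82 = 1.341
NF = 10 log₁₀(1.341) = 1.28 dB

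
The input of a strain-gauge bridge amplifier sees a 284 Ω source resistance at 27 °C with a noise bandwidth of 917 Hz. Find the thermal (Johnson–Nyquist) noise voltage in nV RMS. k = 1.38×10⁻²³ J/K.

T = 27 °C + 273.15 = 300.15 K
V_n = √(4kTRB)
4kTRB = 4 × 1.38×10⁻²³ × 300.15 × 2.84×10² × 9.17×10² = 4.31×10⁻¹⁵ V²
V_n = √(4.31×10⁻¹⁵) = 6.57×10⁻⁸ V = 65.7 nV

65.7 nV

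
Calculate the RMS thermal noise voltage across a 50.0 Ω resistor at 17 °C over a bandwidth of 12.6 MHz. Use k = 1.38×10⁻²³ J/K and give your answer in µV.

3.18 µV

T = 17 °C + 273.15 = 290.15 K
V_n = √(4kTRB)
4kTRB = 4 × 1.38×10⁻²³ × 290.15 × 5.00×10¹ × 1.26×10⁷ = 1.01×10⁻¹¹ V²
V_n = √(1.01×10⁻¹¹) = 3.18×10⁻⁶ V = 3.18 µV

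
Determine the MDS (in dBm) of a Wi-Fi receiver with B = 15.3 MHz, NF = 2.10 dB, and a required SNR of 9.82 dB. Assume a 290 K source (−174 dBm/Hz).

−90.2 dBm

Sensitivity = −174 + 10 log₁₀(B) + NF + SNR_min
= −174 + 71.85 + 2.10 + 9.82
= −90.23 dBm → −90.2 dBm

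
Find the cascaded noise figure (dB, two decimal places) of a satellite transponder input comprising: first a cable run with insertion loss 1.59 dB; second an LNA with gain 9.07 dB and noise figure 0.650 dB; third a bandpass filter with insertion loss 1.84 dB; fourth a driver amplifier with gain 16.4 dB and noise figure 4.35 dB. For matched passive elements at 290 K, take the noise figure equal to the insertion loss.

3.50 dB

Convert to linear (a loss of L dB is a gain of −L dB): F_i = 10^(NF_i/10), G_i = 10^(G_i,dB/10)
  Stage 1: F_1 = 10^(1.59/10) = 1.442, G_1 = 10^(−1.59/10) = 0.6934
  Stage 2: F_2 = 10^(0.650/10) = 1.161, G_2 = 10^(9.07/10) = 8.072
  Stage 3: F_3 = 10^(1.84/10) = 1.528, G_3 = 10^(−1.84/10) = 0.6546
  Stage 4: F_4 = 10^(4.35/10) = 2.723, G_4 = 10^(16.4/10) = 43.65
Friis cascade:
  F = 1.442 + (1.161 − 1)/0.6934 + (1.528 − 1)/5.598 + (2.723 − 1)/3.664 = 2.239
NF = 10 log₁₀(2.239) = 3.50 dB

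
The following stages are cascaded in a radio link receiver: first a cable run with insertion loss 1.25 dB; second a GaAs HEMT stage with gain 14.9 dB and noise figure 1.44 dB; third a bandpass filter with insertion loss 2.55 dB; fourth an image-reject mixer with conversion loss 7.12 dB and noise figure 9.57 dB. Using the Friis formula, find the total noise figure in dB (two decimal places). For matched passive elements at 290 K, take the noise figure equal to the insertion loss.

4.01 dB

Convert to linear (a loss of L dB is a gain of −L dB): F_i = 10^(NF_i/10), G_i = 10^(G_i,dB/10)
  Stage 1: F_1 = 10^(1.25/10) = 1.334, G_1 = 10^(−1.25/10) = 0.7499
  Stage 2: F_2 = 10^(1.44/10) = 1.393, G_2 = 10^(14.9/10) = 30.90
  Stage 3: F_3 = 10^(2.55/10) = 1.799, G_3 = 10^(−2.55/10) = 0.5559
  Stage 4: F_4 = 10^(9.57/10) = 9.057, G_4 = 10^(−7.12/10) = 0.1941
Friis cascade:
  F = 1.334 + (1.393 − 1)/0.7499 + (1.799 − 1)/23.17 + (9.057 − 1)/12.88 = 2.518
NF = 10 log₁₀(2.518) = 4.01 dB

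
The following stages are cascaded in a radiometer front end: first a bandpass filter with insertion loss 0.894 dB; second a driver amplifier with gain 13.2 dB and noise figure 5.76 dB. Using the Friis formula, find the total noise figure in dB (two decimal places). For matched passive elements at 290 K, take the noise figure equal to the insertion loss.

6.65 dB

Convert to linear (a loss of L dB is a gain of −L dB): F_i = 10^(NF_i/10), G_i = 10^(G_i,dB/10)
  Stage 1: F_1 = 10^(0.894/10) = 1.229, G_1 = 10^(−0.894/10) = 0.8140
  Stage 2: F_2 = 10^(5.76/10) = 3.767, G_2 = 10^(13.2/10) = 20.89
Friis cascade:
  F = 1.229 + (3.767 − 1)/0.8140 = 4.628
NF = 10 log₁₀(4.628) = 6.65 dB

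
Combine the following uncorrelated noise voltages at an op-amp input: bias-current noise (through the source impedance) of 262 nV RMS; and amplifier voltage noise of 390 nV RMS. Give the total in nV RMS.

Uncorrelated sources add in power (mean-square): V_tot = √(ΣV_i²)
V_tot = √[(2.62×10⁻⁷)² + (3.90×10⁻⁷)²] = 4.70×10⁻⁷ V = 470 nV

470 nV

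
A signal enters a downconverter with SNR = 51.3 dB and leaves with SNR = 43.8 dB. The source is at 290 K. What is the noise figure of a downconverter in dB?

NF (dB) = SNR_in(dB) − SNR_out(dB) when the source is at T₀
NF = 51.3 − 43.8 = 7.5 dB

7.5 dB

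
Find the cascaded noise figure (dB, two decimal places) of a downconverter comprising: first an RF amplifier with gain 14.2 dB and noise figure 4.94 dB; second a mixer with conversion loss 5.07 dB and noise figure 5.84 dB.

Convert to linear (a loss of L dB is a gain of −L dB): F_i = 10^(NF_i/10), G_i = 10^(G_i,dB/10)
  Stage 1: F_1 = 10^(4.94/10) = 3.119, G_1 = 10^(14.2/10) = 26.30
  Stage 2: F_2 = 10^(5.84/10) = 3.837, G_2 = 10^(−5.07/10) = 0.3112
Friis cascade:
  F = 3.119 + (3.837 − 1)/26.30 = 3.227
NF = 10 log₁₀(3.227) = 5.09 dB

5.09 dB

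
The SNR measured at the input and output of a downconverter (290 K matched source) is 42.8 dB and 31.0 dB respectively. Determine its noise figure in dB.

NF (dB) = SNR_in(dB) − SNR_out(dB) when the source is at T₀
NF = 42.8 − 31.0 = 11.8 dB

11.8 dB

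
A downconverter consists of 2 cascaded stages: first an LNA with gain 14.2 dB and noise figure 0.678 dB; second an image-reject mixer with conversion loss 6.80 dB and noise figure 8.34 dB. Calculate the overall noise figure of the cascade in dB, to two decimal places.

Convert to linear (a loss of L dB is a gain of −L dB): F_i = 10^(NF_i/10), G_i = 10^(G_i,dB/10)
  Stage 1: F_1 = 10^(0.678/10) = 1.169, G_1 = 10^(14.2/10) = 26.30
  Stage 2: F_2 = 10^(8.34/10) = 6.823, G_2 = 10^(−6.80/10) = 0.2089
Friis cascade:
  F = 1.169 + (6.823 − 1)/26.30 = 1.390
NF = 10 log₁₀(1.390) = 1.43 dB

1.43 dB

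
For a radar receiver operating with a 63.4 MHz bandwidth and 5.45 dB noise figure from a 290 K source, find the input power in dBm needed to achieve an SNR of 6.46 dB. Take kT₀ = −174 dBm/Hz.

−84.1 dBm

Sensitivity = −174 + 10 log₁₀(B) + NF + SNR_min
= −174 + 78.02 + 5.45 + 6.46
= −84.07 dBm → −84.1 dBm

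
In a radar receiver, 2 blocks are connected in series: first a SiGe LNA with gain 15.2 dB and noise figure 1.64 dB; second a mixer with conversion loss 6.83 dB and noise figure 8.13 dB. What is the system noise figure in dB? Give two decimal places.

2.11 dB

Convert to linear (a loss of L dB is a gain of −L dB): F_i = 10^(NF_i/10), G_i = 10^(G_i,dB/10)
  Stage 1: F_1 = 10^(1.64/10) = 1.459, G_1 = 10^(15.2/10) = 33.11
  Stage 2: F_2 = 10^(8.13/10) = 6.501, G_2 = 10^(−6.83/10) = 0.2075
Friis cascade:
  F = 1.459 + (6.501 − 1)/33.11 = 1.625
NF = 10 log₁₀(1.625) = 2.11 dB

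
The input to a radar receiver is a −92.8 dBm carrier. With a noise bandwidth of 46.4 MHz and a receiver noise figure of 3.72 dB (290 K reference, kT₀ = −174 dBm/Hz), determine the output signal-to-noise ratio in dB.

Noise floor: N = −174 + 10 log₁₀(B) + NF
10 log₁₀(4.64×10⁷) = 76.67 dB
N = −174 + 76.67 + 3.72 = −93.61 dBm
SNR = P_sig − N = −92.8 − (−93.61) = 0.81 dB → 0.8 dB

0.8 dB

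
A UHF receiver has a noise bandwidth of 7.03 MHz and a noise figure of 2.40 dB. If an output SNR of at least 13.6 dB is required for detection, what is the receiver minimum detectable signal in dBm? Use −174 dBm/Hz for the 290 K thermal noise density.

−89.5 dBm

Sensitivity = −174 + 10 log₁₀(B) + NF + SNR_min
= −174 + 68.47 + 2.40 + 13.6
= −89.53 dBm → −89.5 dBm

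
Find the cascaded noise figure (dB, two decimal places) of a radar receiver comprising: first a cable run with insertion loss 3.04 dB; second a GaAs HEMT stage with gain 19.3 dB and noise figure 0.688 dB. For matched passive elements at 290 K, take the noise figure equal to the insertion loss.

3.73 dB

Convert to linear (a loss of L dB is a gain of −L dB): F_i = 10^(NF_i/10), G_i = 10^(G_i,dB/10)
  Stage 1: F_1 = 10^(3.04/10) = 2.014, G_1 = 10^(−3.04/10) = 0.4966
  Stage 2: F_2 = 10^(0.688/10) = 1.172, G_2 = 10^(19.3/10) = 85.11
Friis cascade:
  F = 2.014 + (1.172 − 1)/0.4966 = 2.359
NF = 10 log₁₀(2.359) = 3.73 dB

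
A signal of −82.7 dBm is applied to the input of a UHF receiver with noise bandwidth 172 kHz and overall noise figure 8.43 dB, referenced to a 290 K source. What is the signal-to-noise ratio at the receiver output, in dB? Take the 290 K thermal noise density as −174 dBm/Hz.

Noise floor: N = −174 + 10 log₁₀(B) + NF
10 log₁₀(1.72×10⁵) = 52.36 dB
N = −174 + 52.36 + 8.43 = −113.21 dBm
SNR = P_sig − N = −82.7 − (−113.21) = 30.51 dB → 30.5 dB

30.5 dB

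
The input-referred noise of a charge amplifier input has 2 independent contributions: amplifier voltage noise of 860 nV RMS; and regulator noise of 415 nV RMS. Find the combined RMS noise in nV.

Uncorrelated sources add in power (mean-square): V_tot = √(ΣV_i²)
V_tot = √[(8.60×10⁻⁷)² + (4.15×10⁻⁷)²] = 9.55×10⁻⁷ V = 955 nV

955 nV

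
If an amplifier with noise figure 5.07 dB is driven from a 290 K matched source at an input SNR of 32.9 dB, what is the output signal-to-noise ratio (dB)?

By definition F = SNR_in/SNR_out, so in dB: SNR_out = SNR_in − NF
SNR_out = 32.9 − 5.07 = 27.83 dB

27.83 dB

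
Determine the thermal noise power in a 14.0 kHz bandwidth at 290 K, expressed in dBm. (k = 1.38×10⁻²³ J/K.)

−132.5 dBm

P_n = kTB = 1.38×10⁻²³ × 290 × 1.40×10⁴ = 5.60×10⁻¹⁷ W
In dBm: 10 log₁₀(5.60×10⁻¹⁷ / 10⁻³) = −132.5 dBm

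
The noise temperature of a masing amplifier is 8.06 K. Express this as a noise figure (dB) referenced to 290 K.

F = 1 + T_e/T₀ = 1 + 8.06/290 = 1.02779
NF = 10 log₁₀(1.02779) = 0.119 dB

0.119 dB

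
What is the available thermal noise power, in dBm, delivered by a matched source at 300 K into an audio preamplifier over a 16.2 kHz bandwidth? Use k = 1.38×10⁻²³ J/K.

P_n = kTB = 1.38×10⁻²³ × 300 × 1.62×10⁴ = 6.71×10⁻¹⁷ W
In dBm: 10 log₁₀(6.71×10⁻¹⁷ / 10⁻³) = −131.7 dBm

−131.7 dBm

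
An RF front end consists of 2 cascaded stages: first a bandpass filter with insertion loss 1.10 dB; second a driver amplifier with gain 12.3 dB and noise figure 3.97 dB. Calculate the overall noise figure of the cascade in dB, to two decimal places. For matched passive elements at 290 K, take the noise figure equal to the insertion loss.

Convert to linear (a loss of L dB is a gain of −L dB): F_i = 10^(NF_i/10), G_i = 10^(G_i,dB/10)
  Stage 1: F_1 = 10^(1.10/10) = 1.288, G_1 = 10^(−1.10/10) = 0.7762
  Stage 2: F_2 = 10^(3.97/10) = 2.495, G_2 = 10^(12.3/10) = 16.98
Friis cascade:
  F = 1.288 + (2.495 − 1)/0.7762 = 3.214
NF = 10 log₁₀(3.214) = 5.07 dB

5.07 dB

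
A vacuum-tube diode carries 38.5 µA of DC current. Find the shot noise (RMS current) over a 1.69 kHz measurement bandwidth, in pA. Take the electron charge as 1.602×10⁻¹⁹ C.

I_n = √(2qI·B)
2qI·B = 2 × 1.602×10⁻¹⁹ × 3.85×10⁻⁵ × 1.69×10³ = 2.08×10⁻²⁰ A²
I_n = √(2.08×10⁻²⁰) = 1.44×10⁻¹⁰ A = 144 pA

144 pA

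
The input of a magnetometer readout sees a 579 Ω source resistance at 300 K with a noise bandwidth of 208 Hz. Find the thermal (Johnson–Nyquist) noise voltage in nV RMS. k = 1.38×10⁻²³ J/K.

44.7 nV

V_n = √(4kTRB)
4kTRB = 4 × 1.38×10⁻²³ × 300 × 5.79×10² × 2.08×10² = 1.99×10⁻¹⁵ V²
V_n = √(1.99×10⁻¹⁵) = 4.47×10⁻⁸ V = 44.7 nV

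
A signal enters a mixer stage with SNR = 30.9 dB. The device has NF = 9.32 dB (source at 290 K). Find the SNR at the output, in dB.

By definition F = SNR_in/SNR_out, so in dB: SNR_out = SNR_in − NF
SNR_out = 30.9 − 9.32 = 21.58 dB

21.58 dB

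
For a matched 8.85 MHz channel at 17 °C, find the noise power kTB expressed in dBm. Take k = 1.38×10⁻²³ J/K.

T = 17 °C + 273.15 = 290.15 K
P_n = kTB = 1.38×10⁻²³ × 290.15 × 8.85×10⁶ = 3.54×10⁻¹⁴ W
In dBm: 10 log₁₀(3.54×10⁻¹⁴ / 10⁻³) = −104.5 dBm

−104.5 dBm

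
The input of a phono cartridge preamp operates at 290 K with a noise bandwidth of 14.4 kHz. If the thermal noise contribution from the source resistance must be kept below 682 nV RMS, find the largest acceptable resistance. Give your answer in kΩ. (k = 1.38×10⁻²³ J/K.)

2.02 kΩ

Johnson–Nyquist: V_n = √(4kTRB) ⇒ R = V_n² / (4kTB)
4kTB = 4 × 1.38×10⁻²³ × 290 × 1.44×10⁴ = 2.31×10⁻¹⁶
R = (6.82×10⁻⁷)² / 2.31×10⁻¹⁶ = 2.02×10³ Ω = 2.02 kΩ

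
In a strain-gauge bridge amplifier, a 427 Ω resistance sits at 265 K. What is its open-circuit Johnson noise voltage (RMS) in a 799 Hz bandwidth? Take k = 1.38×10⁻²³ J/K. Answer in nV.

V_n = √(4kTRB)
4kTRB = 4 × 1.38×10⁻²³ × 265 × 4.27×10² × 7.99×10² = 4.99×10⁻¹⁵ V²
V_n = √(4.99×10⁻¹⁵) = 7.06×10⁻⁸ V = 70.6 nV

70.6 nV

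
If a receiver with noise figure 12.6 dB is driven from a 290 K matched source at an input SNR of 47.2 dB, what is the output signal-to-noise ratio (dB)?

By definition F = SNR_in/SNR_out, so in dB: SNR_out = SNR_in − NF
SNR_out = 47.2 − 12.6 = 34.6 dB

34.6 dB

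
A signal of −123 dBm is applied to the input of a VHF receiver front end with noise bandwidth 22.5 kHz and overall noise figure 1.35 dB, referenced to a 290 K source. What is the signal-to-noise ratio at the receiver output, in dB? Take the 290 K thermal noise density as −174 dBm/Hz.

6.1 dB

Noise floor: N = −174 + 10 log₁₀(B) + NF
10 log₁₀(2.25×10⁴) = 43.52 dB
N = −174 + 43.52 + 1.35 = −129.13 dBm
SNR = P_sig − N = −123 − (−129.13) = 6.13 dB → 6.1 dB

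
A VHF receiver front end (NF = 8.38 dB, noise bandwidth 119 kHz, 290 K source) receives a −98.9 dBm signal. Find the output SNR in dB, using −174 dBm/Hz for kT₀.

16.0 dB

Noise floor: N = −174 + 10 log₁₀(B) + NF
10 log₁₀(1.19×10⁵) = 50.76 dB
N = −174 + 50.76 + 8.38 = −114.86 dBm
SNR = P_sig − N = −98.9 − (−114.86) = 15.96 dB → 16.0 dB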